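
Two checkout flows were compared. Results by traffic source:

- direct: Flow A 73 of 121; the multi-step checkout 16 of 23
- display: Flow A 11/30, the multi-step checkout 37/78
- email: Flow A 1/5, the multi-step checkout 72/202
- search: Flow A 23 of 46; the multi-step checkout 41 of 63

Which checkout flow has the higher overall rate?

Flow A

Direct: Flow A 73/121 = 60.3%, the multi-step checkout 16/23 = 69.6% → the multi-step checkout
Display: Flow A 11/30 = 36.7%, the multi-step checkout 37/78 = 47.4% → the multi-step checkout
Email: Flow A 1/5 = 20.0%, the multi-step checkout 72/202 = 35.6% → the multi-step checkout
Search: Flow A 23/46 = 50.0%, the multi-step checkout 41/63 = 65.1% → the multi-step checkout
Overall: Flow A 108/202 = 53.5%, the multi-step checkout 166/366 = 45.4% → Flow A
(The multi-step checkout wins every traffic group but Flow A wins overall — the multi-step checkout's sessions skew toward the low-rate email group.)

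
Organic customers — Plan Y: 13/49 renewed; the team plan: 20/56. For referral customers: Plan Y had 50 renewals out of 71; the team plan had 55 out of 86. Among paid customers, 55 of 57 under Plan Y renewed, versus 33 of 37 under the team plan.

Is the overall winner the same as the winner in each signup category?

No

Organic: Plan Y 13/49 = 26.5%, the team plan 20/56 = 35.7% → the team plan
Referral: Plan Y 50/71 = 70.4%, the team plan 55/86 = 64.0% → Plan Y
Paid: Plan Y 55/57 = 96.5%, the team plan 33/37 = 89.2% → Plan Y
Overall: Plan Y 118/177 = 66.7%, the team plan 108/179 = 60.3% → Plan Y
Neither sweeps: Plan Y wins 2 of 3 groups, the team plan wins 1. Plan Y wins overall but not every group — no Simpson reversal.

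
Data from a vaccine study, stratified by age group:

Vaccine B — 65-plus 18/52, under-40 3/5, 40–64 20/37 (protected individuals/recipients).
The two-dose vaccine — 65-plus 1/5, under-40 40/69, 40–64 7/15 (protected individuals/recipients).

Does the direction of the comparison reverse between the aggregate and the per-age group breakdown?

65-plus: Vaccine B 18/52 = 34.6%, the two-dose vaccine 1/5 = 20.0% → Vaccine B
Under-40: Vaccine B 3/5 = 60.0%, the two-dose vaccine 40/69 = 58.0% → Vaccine B
40–64: Vaccine B 20/37 = 54.1%, the two-dose vaccine 7/15 = 46.7% → Vaccine B
Overall: Vaccine B 41/94 = 43.6%, the two-dose vaccine 48/89 = 53.9% → the two-dose vaccine
Vaccine B wins each age group but the two-dose vaccine wins overall — the comparison reverses. Vaccine B's recipients skew toward 65-plus, which has a lower base rate.

Yes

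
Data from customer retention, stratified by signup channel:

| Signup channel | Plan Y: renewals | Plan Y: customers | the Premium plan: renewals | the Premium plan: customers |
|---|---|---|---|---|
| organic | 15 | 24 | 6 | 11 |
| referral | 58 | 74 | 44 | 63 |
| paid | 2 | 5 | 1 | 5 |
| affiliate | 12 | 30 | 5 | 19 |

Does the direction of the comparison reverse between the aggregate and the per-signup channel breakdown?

Organic: Plan Y 15/24 = 62.5%, the Premium plan 6/11 = 54.5% → Plan Y
Referral: Plan Y 58/74 = 78.4%, the Premium plan 44/63 = 69.8% → Plan Y
Paid: Plan Y 2/5 = 40.0%, the Premium plan 1/5 = 20.0% → Plan Y
Affiliate: Plan Y 12/30 = 40.0%, the Premium plan 5/19 = 26.3% → Plan Y
Overall: Plan Y 87/133 = 65.4%, the Premium plan 56/98 = 57.1% → Plan Y
Plan Y wins overall and in every signup group — no reversal.

No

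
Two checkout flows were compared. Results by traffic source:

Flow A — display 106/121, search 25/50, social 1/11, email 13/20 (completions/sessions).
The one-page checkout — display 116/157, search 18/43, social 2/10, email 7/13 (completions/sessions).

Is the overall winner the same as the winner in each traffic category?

No

Display: Flow A 106/121 = 87.6%, the one-page checkout 116/157 = 73.9% → Flow A
Search: Flow A 25/50 = 50.0%, the one-page checkout 18/43 = 41.9% → Flow A
Social: Flow A 1/11 = 9.1%, the one-page checkout 2/10 = 20.0% → the one-page checkout
Email: Flow A 13/20 = 65.0%, the one-page checkout 7/13 = 53.8% → Flow A
Overall: Flow A 145/202 = 71.8%, the one-page checkout 143/223 = 64.1% → Flow A
Neither sweeps: Flow A wins 3 of 4 groups, the one-page checkout wins 1. Flow A wins overall but not every group — no Simpson reversal.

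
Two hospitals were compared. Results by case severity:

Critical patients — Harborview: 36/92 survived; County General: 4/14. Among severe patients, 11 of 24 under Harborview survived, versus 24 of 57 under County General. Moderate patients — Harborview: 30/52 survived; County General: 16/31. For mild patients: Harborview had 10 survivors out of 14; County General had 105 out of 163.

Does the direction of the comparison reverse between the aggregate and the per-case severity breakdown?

Critical: Harborview 36/92 = 39.1%, County General 4/14 = 28.6% → Harborview
Severe: Harborview 11/24 = 45.8%, County General 24/57 = 42.1% → Harborview
Moderate: Harborview 30/52 = 57.7%, County General 16/31 = 51.6% → Harborview
Mild: Harborview 10/14 = 71.4%, County General 105/163 = 64.4% → Harborview
Overall: Harborview 87/182 = 47.8%, County General 149/265 = 56.2% → County General
Harborview wins each case group but County General wins overall — the comparison reverses. Harborview's patients skew toward critical, which has a lower base rate.

Yes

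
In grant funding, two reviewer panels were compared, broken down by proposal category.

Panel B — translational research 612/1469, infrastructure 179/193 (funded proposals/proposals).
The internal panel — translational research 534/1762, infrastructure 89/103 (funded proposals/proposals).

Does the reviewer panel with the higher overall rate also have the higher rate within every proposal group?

Yes

Translational research: Panel B 612/1469 = 41.7%, the internal panel 534/1762 = 30.3% → Panel B
Infrastructure: Panel B 179/193 = 92.7%, the internal panel 89/103 = 86.4% → Panel B
Overall: Panel B 791/1662 = 47.6%, the internal panel 623/1865 = 33.4% → Panel B
Panel B wins overall and in every proposal group — no reversal.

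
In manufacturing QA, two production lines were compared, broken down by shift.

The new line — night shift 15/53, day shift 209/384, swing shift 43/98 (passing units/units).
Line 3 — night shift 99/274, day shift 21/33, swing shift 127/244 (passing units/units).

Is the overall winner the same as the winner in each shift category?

No

Night shift: the new line 15/53 = 28.3%, Line 3 99/274 = 36.1% → Line 3
Day shift: the new line 209/384 = 54.4%, Line 3 21/33 = 63.6% → Line 3
Swing shift: the new line 43/98 = 43.9%, Line 3 127/244 = 52.0% → Line 3
Overall: the new line 267/535 = 49.9%, Line 3 247/551 = 44.8% → the new line
Line 3 wins each shift group but the new line wins overall — the comparison reverses. Line 3's units skew toward night shift, which has a lower base rate.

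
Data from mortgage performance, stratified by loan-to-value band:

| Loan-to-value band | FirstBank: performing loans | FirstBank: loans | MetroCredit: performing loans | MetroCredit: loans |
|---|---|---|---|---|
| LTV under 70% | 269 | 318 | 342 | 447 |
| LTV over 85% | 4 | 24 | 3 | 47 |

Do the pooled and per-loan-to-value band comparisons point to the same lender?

LTV under 70%: FirstBank 269/318 = 84.6%, MetroCredit 342/447 = 76.5% → FirstBank
LTV over 85%: FirstBank 4/24 = 16.7%, MetroCredit 3/47 = 6.4% → FirstBank
Overall: FirstBank 273/342 = 79.8%, MetroCredit 345/494 = 69.8% → FirstBank
FirstBank wins overall and in every loan-to-value group — no reversal.

Yes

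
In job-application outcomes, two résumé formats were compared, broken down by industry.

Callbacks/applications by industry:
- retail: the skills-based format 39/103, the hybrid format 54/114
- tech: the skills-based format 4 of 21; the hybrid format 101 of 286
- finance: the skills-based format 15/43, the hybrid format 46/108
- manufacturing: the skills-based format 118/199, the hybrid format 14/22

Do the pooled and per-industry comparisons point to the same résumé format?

No

Retail: the skills-based format 39/103 = 37.9%, the hybrid format 54/114 = 47.4% → the hybrid format
Tech: the skills-based format 4/21 = 19.0%, the hybrid format 101/286 = 35.3% → the hybrid format
Finance: the skills-based format 15/43 = 34.9%, the hybrid format 46/108 = 42.6% → the hybrid format
Manufacturing: the skills-based format 118/199 = 59.3%, the hybrid format 14/22 = 63.6% → the hybrid format
Overall: the skills-based format 176/366 = 48.1%, the hybrid format 215/530 = 40.6% → the skills-based format
The hybrid format wins each industry group but the skills-based format wins overall — the comparison reverses. The hybrid format's applications skew toward tech, which has a lower base rate.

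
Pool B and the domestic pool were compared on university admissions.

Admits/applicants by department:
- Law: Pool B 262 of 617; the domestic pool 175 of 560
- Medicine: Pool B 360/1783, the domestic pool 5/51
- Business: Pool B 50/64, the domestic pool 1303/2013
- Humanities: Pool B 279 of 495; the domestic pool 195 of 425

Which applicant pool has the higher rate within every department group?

Pool B

Law: Pool B 262/617 = 42.5%, the domestic pool 175/560 = 31.2% → Pool B
Medicine: Pool B 360/1783 = 20.2%, the domestic pool 5/51 = 9.8% → Pool B
Business: Pool B 50/64 = 78.1%, the domestic pool 1303/2013 = 64.7% → Pool B
Humanities: Pool B 279/495 = 56.4%, the domestic pool 195/425 = 45.9% → Pool B
Pool B has the higher rate in all 4 groups.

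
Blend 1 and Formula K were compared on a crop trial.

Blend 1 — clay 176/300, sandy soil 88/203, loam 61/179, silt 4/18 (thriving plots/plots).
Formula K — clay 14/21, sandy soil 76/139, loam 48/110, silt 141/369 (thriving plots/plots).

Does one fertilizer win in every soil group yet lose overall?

Clay: Blend 1 176/300 = 58.7%, Formula K 14/21 = 66.7% → Formula K
Sandy soil: Blend 1 88/203 = 43.3%, Formula K 76/139 = 54.7% → Formula K
Loam: Blend 1 61/179 = 34.1%, Formula K 48/110 = 43.6% → Formula K
Silt: Blend 1 4/18 = 22.2%, Formula K 141/369 = 38.2% → Formula K
Overall: Blend 1 329/700 = 47.0%, Formula K 279/639 = 43.7% → Blend 1
Formula K wins each soil group but Blend 1 wins overall — the comparison reverses. Formula K's plots skew toward silt, which has a lower base rate.

Yes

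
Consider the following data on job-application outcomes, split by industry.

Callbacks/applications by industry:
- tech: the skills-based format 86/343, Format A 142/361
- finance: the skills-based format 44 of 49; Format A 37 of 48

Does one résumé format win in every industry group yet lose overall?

No

Tech: the skills-based format 86/343 = 25.1%, Format A 142/361 = 39.3% → Format A
Finance: the skills-based format 44/49 = 89.8%, Format A 37/48 = 77.1% → the skills-based format
Overall: the skills-based format 130/392 = 33.2%, Format A 179/409 = 43.8% → Format A
Neither sweeps: the skills-based format wins 1 of 2 groups, Format A wins 1. Format A wins overall but not every group — no Simpson reversal.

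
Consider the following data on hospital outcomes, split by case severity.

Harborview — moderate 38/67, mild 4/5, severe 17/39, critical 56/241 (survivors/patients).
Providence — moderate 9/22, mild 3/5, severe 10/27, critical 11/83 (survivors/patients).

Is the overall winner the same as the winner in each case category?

Moderate: Harborview 38/67 = 56.7%, Providence 9/22 = 40.9% → Harborview
Mild: Harborview 4/5 = 80.0%, Providence 3/5 = 60.0% → Harborview
Severe: Harborview 17/39 = 43.6%, Providence 10/27 = 37.0% → Harborview
Critical: Harborview 56/241 = 23.2%, Providence 11/83 = 13.3% → Harborview
Overall: Harborview 115/352 = 32.7%, Providence 33/137 = 24.1% → Harborview
Harborview wins overall and in every case group — no reversal.

Yes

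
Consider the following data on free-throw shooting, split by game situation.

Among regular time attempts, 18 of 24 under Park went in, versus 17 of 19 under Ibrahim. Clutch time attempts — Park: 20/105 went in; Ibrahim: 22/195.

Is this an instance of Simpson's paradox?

No

Regular time: Park 18/24 = 75.0%, Ibrahim 17/19 = 89.5% → Ibrahim
Clutch time: Park 20/105 = 19.0%, Ibrahim 22/195 = 11.3% → Park
Overall: Park 38/129 = 29.5%, Ibrahim 39/214 = 18.2% → Park
Neither sweeps: Park wins 1 of 2 groups, Ibrahim wins 1. Park wins overall but not every group — no Simpson reversal.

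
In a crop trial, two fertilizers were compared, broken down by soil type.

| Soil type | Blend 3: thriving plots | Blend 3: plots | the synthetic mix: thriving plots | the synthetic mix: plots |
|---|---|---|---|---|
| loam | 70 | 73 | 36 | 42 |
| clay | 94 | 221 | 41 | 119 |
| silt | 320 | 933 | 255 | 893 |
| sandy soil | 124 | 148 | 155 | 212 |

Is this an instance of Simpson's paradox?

No

Loam: Blend 3 70/73 = 95.9%, the synthetic mix 36/42 = 85.7% → Blend 3
Clay: Blend 3 94/221 = 42.5%, the synthetic mix 41/119 = 34.5% → Blend 3
Silt: Blend 3 320/933 = 34.3%, the synthetic mix 255/893 = 28.6% → Blend 3
Sandy soil: Blend 3 124/148 = 83.8%, the synthetic mix 155/212 = 73.1% → Blend 3
Overall: Blend 3 608/1375 = 44.2%, the synthetic mix 487/1266 = 38.5% → Blend 3
Blend 3 wins overall and in every soil group — no reversal.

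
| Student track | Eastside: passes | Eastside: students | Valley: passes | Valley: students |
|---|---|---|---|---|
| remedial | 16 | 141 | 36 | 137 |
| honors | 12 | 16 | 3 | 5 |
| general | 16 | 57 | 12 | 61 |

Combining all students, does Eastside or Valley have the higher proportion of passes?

Valley

Remedial: Eastside 16/141 = 11.3%, Valley 36/137 = 26.3% → Valley
Honors: Eastside 12/16 = 75.0%, Valley 3/5 = 60.0% → Eastside
General: Eastside 16/57 = 28.1%, Valley 12/61 = 19.7% → Eastside
Overall: Eastside 44/214 = 20.6%, Valley 51/203 = 25.1% → Valley
(Neither sweeps every student group, but Valley has the higher pooled rate.)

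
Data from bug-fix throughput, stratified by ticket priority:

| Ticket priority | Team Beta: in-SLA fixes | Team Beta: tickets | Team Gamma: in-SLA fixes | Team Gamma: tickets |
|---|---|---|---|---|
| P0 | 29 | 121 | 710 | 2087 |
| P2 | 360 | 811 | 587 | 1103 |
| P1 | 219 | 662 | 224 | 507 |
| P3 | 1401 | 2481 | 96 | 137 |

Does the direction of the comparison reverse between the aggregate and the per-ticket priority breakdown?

Yes

P0: Team Beta 29/121 = 24.0%, Team Gamma 710/2087 = 34.0% → Team Gamma
P2: Team Beta 360/811 = 44.4%, Team Gamma 587/1103 = 53.2% → Team Gamma
P1: Team Beta 219/662 = 33.1%, Team Gamma 224/507 = 44.2% → Team Gamma
P3: Team Beta 1401/2481 = 56.5%, Team Gamma 96/137 = 70.1% → Team Gamma
Overall: Team Beta 2009/4075 = 49.3%, Team Gamma 1617/3834 = 42.2% → Team Beta
Team Gamma wins each ticket group but Team Beta wins overall — the comparison reverses. Team Gamma's tickets skew toward P0, which has a lower base rate.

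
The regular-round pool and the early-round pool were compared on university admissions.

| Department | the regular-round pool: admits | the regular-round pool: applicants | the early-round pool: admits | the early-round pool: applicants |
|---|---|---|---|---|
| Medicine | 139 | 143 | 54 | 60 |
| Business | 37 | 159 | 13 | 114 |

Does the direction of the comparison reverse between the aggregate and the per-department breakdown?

Medicine: the regular-round pool 139/143 = 97.2%, the early-round pool 54/60 = 90.0% → the regular-round pool
Business: the regular-round pool 37/159 = 23.3%, the early-round pool 13/114 = 11.4% → the regular-round pool
Overall: the regular-round pool 176/302 = 58.3%, the early-round pool 67/174 = 38.5% → the regular-round pool
The regular-round pool wins overall and in every department group — no reversal.

No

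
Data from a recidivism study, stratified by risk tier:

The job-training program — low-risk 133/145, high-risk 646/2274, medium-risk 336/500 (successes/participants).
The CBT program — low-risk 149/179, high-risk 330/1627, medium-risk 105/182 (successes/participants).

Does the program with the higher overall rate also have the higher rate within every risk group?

Low-risk: the job-training program 133/145 = 91.7%, the CBT program 149/179 = 83.2% → the job-training program
High-risk: the job-training program 646/2274 = 28.4%, the CBT program 330/1627 = 20.3% → the job-training program
Medium-risk: the job-training program 336/500 = 67.2%, the CBT program 105/182 = 57.7% → the job-training program
Overall: the job-training program 1115/2919 = 38.2%, the CBT program 584/1988 = 29.4% → the job-training program
The job-training program wins overall and in every risk group — no reversal.

Yes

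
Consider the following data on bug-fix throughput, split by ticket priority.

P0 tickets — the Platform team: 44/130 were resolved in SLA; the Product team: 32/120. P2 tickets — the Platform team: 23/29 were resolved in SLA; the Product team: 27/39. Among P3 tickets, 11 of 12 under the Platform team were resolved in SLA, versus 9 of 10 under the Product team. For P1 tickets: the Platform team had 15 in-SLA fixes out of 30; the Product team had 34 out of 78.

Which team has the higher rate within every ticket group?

the Platform team

P0: the Platform team 44/130 = 33.8%, the Product team 32/120 = 26.7% → the Platform team
P2: the Platform team 23/29 = 79.3%, the Product team 27/39 = 69.2% → the Platform team
P3: the Platform team 11/12 = 91.7%, the Product team 9/10 = 90.0% → the Platform team
P1: the Platform team 15/30 = 50.0%, the Product team 34/78 = 43.6% → the Platform team
The Platform team has the higher rate in all 4 groups.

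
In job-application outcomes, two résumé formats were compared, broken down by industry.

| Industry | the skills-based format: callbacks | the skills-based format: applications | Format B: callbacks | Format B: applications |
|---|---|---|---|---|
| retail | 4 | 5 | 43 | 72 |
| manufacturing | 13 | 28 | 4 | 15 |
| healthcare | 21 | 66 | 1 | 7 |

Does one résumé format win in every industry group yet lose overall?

Retail: the skills-based format 4/5 = 80.0%, Format B 43/72 = 59.7% → the skills-based format
Manufacturing: the skills-based format 13/28 = 46.4%, Format B 4/15 = 26.7% → the skills-based format
Healthcare: the skills-based format 21/66 = 31.8%, Format B 1/7 = 14.3% → the skills-based format
Overall: the skills-based format 38/99 = 38.4%, Format B 48/94 = 51.1% → Format B
The skills-based format wins each industry group but Format B wins overall — the comparison reverses. The skills-based format's applications skew toward healthcare, which has a lower base rate.

Yes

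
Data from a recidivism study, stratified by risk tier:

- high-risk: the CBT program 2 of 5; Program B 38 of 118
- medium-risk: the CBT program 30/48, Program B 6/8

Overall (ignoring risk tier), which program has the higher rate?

High-risk: the CBT program 2/5 = 40.0%, Program B 38/118 = 32.2% → the CBT program
Medium-risk: the CBT program 30/48 = 62.5%, Program B 6/8 = 75.0% → Program B
Overall: the CBT program 32/53 = 60.4%, Program B 44/126 = 34.9% → the CBT program
(Neither sweeps every risk group, but the CBT program has the higher pooled rate.)

the CBT program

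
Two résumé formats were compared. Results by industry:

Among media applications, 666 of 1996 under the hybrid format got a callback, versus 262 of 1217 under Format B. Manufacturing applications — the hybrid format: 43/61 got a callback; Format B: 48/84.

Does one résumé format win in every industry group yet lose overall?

Media: the hybrid format 666/1996 = 33.4%, Format B 262/1217 = 21.5% → the hybrid format
Manufacturing: the hybrid format 43/61 = 70.5%, Format B 48/84 = 57.1% → the hybrid format
Overall: the hybrid format 709/2057 = 34.5%, Format B 310/1301 = 23.8% → the hybrid format
The hybrid format wins overall and in every industry group — no reversal.

No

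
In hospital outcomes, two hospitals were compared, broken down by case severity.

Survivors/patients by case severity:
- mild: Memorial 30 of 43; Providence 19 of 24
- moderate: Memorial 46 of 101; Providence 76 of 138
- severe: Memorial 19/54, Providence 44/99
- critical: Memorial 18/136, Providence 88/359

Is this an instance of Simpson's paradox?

Mild: Memorial 30/43 = 69.8%, Providence 19/24 = 79.2% → Providence
Moderate: Memorial 46/101 = 45.5%, Providence 76/138 = 55.1% → Providence
Severe: Memorial 19/54 = 35.2%, Providence 44/99 = 44.4% → Providence
Critical: Memorial 18/136 = 13.2%, Providence 88/359 = 24.5% → Providence
Overall: Memorial 113/334 = 33.8%, Providence 227/620 = 36.6% → Providence
Providence wins overall and in every case group — no reversal.

No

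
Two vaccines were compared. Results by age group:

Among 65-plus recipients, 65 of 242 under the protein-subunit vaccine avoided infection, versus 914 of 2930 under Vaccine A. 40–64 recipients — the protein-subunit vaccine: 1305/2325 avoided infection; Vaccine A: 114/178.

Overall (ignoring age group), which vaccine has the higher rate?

65-plus: the protein-subunit vaccine 65/242 = 26.9%, Vaccine A 914/2930 = 31.2% → Vaccine A
40–64: the protein-subunit vaccine 1305/2325 = 56.1%, Vaccine A 114/178 = 64.0% → Vaccine A
Overall: the protein-subunit vaccine 1370/2567 = 53.4%, Vaccine A 1028/3108 = 33.1% → the protein-subunit vaccine
(Vaccine A wins every age group but the protein-subunit vaccine wins overall — Vaccine A's recipients skew toward the low-rate 65-plus group.)

the protein-subunit vaccine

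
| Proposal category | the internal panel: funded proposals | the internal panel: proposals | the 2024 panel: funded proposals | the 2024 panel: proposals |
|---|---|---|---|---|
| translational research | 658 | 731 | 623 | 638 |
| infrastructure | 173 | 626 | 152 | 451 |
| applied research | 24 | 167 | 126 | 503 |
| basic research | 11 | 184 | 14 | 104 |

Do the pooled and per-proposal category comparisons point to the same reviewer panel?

Yes

Translational research: the internal panel 658/731 = 90.0%, the 2024 panel 623/638 = 97.6% → the 2024 panel
Infrastructure: the internal panel 173/626 = 27.6%, the 2024 panel 152/451 = 33.7% → the 2024 panel
Applied research: the internal panel 24/167 = 14.4%, the 2024 panel 126/503 = 25.0% → the 2024 panel
Basic research: the internal panel 11/184 = 6.0%, the 2024 panel 14/104 = 13.5% → the 2024 panel
Overall: the internal panel 866/1708 = 50.7%, the 2024 panel 915/1696 = 54.0% → the 2024 panel
The 2024 panel wins overall and in every proposal group — no reversal.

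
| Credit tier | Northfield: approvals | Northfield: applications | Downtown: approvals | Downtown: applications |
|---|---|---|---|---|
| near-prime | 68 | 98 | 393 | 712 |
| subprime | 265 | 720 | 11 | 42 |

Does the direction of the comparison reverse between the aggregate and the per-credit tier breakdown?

Yes

Near-prime: Northfield 68/98 = 69.4%, Downtown 393/712 = 55.2% → Northfield
Subprime: Northfield 265/720 = 36.8%, Downtown 11/42 = 26.2% → Northfield
Overall: Northfield 333/818 = 40.7%, Downtown 404/754 = 53.6% → Downtown
Northfield wins each credit group but Downtown wins overall — the comparison reverses. Northfield's applications skew toward subprime, which has a lower base rate.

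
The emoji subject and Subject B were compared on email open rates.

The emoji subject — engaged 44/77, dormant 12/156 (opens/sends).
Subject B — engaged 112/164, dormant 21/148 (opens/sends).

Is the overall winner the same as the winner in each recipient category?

Yes

Engaged: the emoji subject 44/77 = 57.1%, Subject B 112/164 = 68.3% → Subject B
Dormant: the emoji subject 12/156 = 7.7%, Subject B 21/148 = 14.2% → Subject B
Overall: the emoji subject 56/233 = 24.0%, Subject B 133/312 = 42.6% → Subject B
Subject B wins overall and in every recipient group — no reversal.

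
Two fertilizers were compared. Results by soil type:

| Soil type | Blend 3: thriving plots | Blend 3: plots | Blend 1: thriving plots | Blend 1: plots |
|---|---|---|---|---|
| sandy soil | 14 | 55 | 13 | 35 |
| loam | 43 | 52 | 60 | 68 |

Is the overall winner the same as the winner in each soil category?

Sandy soil: Blend 3 14/55 = 25.5%, Blend 1 13/35 = 37.1% → Blend 1
Loam: Blend 3 43/52 = 82.7%, Blend 1 60/68 = 88.2% → Blend 1
Overall: Blend 3 57/107 = 53.3%, Blend 1 73/103 = 70.9% → Blend 1
Blend 1 wins overall and in every soil group — no reversal.

Yes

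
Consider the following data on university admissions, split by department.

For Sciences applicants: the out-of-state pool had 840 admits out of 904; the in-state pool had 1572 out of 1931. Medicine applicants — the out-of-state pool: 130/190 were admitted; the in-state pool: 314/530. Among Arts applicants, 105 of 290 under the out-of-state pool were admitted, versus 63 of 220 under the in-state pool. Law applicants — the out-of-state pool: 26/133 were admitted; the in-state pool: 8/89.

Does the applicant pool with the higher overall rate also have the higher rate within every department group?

Yes

Sciences: the out-of-state pool 840/904 = 92.9%, the in-state pool 1572/1931 = 81.4% → the out-of-state pool
Medicine: the out-of-state pool 130/190 = 68.4%, the in-state pool 314/530 = 59.2% → the out-of-state pool
Arts: the out-of-state pool 105/290 = 36.2%, the in-state pool 63/220 = 28.6% → the out-of-state pool
Law: the out-of-state pool 26/133 = 19.5%, the in-state pool 8/89 = 9.0% → the out-of-state pool
Overall: the out-of-state pool 1101/1517 = 72.6%, the in-state pool 1957/2770 = 70.6% → the out-of-state pool
The out-of-state pool wins overall and in every department group — no reversal.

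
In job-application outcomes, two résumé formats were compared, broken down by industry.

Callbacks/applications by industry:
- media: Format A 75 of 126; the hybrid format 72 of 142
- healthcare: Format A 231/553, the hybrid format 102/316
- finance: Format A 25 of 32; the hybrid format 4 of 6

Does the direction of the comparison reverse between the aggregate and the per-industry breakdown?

No

Media: Format A 75/126 = 59.5%, the hybrid format 72/142 = 50.7% → Format A
Healthcare: Format A 231/553 = 41.8%, the hybrid format 102/316 = 32.3% → Format A
Finance: Format A 25/32 = 78.1%, the hybrid format 4/6 = 66.7% → Format A
Overall: Format A 331/711 = 46.6%, the hybrid format 178/464 = 38.4% → Format A
Format A wins overall and in every industry group — no reversal.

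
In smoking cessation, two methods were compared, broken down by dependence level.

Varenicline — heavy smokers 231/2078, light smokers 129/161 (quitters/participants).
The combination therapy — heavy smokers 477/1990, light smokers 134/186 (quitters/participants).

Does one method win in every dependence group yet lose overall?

No

Heavy smokers: varenicline 231/2078 = 11.1%, the combination therapy 477/1990 = 24.0% → the combination therapy
Light smokers: varenicline 129/161 = 80.1%, the combination therapy 134/186 = 72.0% → varenicline
Overall: varenicline 360/2239 = 16.1%, the combination therapy 611/2176 = 28.1% → the combination therapy
Neither sweeps: varenicline wins 1 of 2 groups, the combination therapy wins 1. The combination therapy wins overall but not every group — no Simpson reversal.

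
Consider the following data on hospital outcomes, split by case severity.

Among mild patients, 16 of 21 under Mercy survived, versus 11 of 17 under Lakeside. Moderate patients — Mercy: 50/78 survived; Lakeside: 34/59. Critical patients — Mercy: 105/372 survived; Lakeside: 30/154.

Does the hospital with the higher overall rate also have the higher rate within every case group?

Mild: Mercy 16/21 = 76.2%, Lakeside 11/17 = 64.7% → Mercy
Moderate: Mercy 50/78 = 64.1%, Lakeside 34/59 = 57.6% → Mercy
Critical: Mercy 105/372 = 28.2%, Lakeside 30/154 = 19.5% → Mercy
Overall: Mercy 171/471 = 36.3%, Lakeside 75/230 = 32.6% → Mercy
Mercy wins overall and in every case group — no reversal.

Yes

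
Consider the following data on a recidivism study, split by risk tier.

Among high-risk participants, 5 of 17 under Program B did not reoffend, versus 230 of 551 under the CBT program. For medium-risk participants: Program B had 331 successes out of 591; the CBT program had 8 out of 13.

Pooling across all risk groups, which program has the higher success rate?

Program B

High-risk: Program B 5/17 = 29.4%, the CBT program 230/551 = 41.7% → the CBT program
Medium-risk: Program B 331/591 = 56.0%, the CBT program 8/13 = 61.5% → the CBT program
Overall: Program B 336/608 = 55.3%, the CBT program 238/564 = 42.2% → Program B
(The CBT program wins every risk group but Program B wins overall — the CBT program's participants skew toward the low-rate high-risk group.)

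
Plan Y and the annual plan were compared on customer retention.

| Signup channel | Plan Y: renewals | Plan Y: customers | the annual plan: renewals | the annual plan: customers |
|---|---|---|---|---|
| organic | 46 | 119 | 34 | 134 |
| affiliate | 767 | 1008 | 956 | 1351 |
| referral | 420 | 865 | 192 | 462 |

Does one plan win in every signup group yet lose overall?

Organic: Plan Y 46/119 = 38.7%, the annual plan 34/134 = 25.4% → Plan Y
Affiliate: Plan Y 767/1008 = 76.1%, the annual plan 956/1351 = 70.8% → Plan Y
Referral: Plan Y 420/865 = 48.6%, the annual plan 192/462 = 41.6% → Plan Y
Overall: Plan Y 1233/1992 = 61.9%, the annual plan 1182/1947 = 60.7% → Plan Y
Plan Y wins overall and in every signup group — no reversal.

No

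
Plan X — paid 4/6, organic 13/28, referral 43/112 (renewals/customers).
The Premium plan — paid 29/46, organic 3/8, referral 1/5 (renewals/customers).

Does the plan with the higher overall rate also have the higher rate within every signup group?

No

Paid: Plan X 4/6 = 66.7%, the Premium plan 29/46 = 63.0% → Plan X
Organic: Plan X 13/28 = 46.4%, the Premium plan 3/8 = 37.5% → Plan X
Referral: Plan X 43/112 = 38.4%, the Premium plan 1/5 = 20.0% → Plan X
Overall: Plan X 60/146 = 41.1%, the Premium plan 33/59 = 55.9% → the Premium plan
Plan X wins each signup group but the Premium plan wins overall — the comparison reverses. Plan X's customers skew toward referral, which has a lower base rate.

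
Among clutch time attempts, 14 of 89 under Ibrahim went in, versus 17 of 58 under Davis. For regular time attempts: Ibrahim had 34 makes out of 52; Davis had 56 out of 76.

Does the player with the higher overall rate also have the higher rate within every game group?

Clutch time: Ibrahim 14/89 = 15.7%, Davis 17/58 = 29.3% → Davis
Regular time: Ibrahim 34/52 = 65.4%, Davis 56/76 = 73.7% → Davis
Overall: Ibrahim 48/141 = 34.0%, Davis 73/134 = 54.5% → Davis
Davis wins overall and in every game group — no reversal.

Yes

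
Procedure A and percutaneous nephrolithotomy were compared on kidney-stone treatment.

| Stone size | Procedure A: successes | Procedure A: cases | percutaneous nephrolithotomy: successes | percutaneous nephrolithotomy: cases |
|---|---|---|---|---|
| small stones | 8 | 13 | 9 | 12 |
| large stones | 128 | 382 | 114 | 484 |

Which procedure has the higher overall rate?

Procedure A

Small stones: Procedure A 8/13 = 61.5%, percutaneous nephrolithotomy 9/12 = 75.0% → percutaneous nephrolithotomy
Large stones: Procedure A 128/382 = 33.5%, percutaneous nephrolithotomy 114/484 = 23.6% → Procedure A
Overall: Procedure A 136/395 = 34.4%, percutaneous nephrolithotomy 123/496 = 24.8% → Procedure A
(Neither sweeps every stone group, but Procedure A has the higher pooled rate.)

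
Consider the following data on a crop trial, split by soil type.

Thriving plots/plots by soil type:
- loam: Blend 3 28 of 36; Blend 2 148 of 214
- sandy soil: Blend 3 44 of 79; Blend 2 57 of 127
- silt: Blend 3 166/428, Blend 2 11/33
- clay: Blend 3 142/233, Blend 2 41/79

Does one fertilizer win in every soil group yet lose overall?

Loam: Blend 3 28/36 = 77.8%, Blend 2 148/214 = 69.2% → Blend 3
Sandy soil: Blend 3 44/79 = 55.7%, Blend 2 57/127 = 44.9% → Blend 3
Silt: Blend 3 166/428 = 38.8%, Blend 2 11/33 = 33.3% → Blend 3
Clay: Blend 3 142/233 = 60.9%, Blend 2 41/79 = 51.9% → Blend 3
Overall: Blend 3 380/776 = 49.0%, Blend 2 257/453 = 56.7% → Blend 2
Blend 3 wins each soil group but Blend 2 wins overall — the comparison reverses. Blend 3's plots skew toward silt, which has a lower base rate.

Yes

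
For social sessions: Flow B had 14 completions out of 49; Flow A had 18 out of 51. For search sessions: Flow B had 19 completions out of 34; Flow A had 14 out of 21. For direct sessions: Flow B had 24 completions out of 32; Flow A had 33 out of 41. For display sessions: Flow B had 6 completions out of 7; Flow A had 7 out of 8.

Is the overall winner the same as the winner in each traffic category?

Yes

Social: Flow B 14/49 = 28.6%, Flow A 18/51 = 35.3% → Flow A
Search: Flow B 19/34 = 55.9%, Flow A 14/21 = 66.7% → Flow A
Direct: Flow B 24/32 = 75.0%, Flow A 33/41 = 80.5% → Flow A
Display: Flow B 6/7 = 85.7%, Flow A 7/8 = 87.5% → Flow A
Overall: Flow B 63/122 = 51.6%, Flow A 72/121 = 59.5% → Flow A
Flow A wins overall and in every traffic group — no reversal.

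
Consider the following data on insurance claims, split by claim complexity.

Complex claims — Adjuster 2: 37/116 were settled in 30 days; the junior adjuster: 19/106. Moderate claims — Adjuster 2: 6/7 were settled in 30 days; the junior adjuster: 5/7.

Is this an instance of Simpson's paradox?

No

Complex: Adjuster 2 37/116 = 31.9%, the junior adjuster 19/106 = 17.9% → Adjuster 2
Moderate: Adjuster 2 6/7 = 85.7%, the junior adjuster 5/7 = 71.4% → Adjuster 2
Overall: Adjuster 2 43/123 = 35.0%, the junior adjuster 24/113 = 21.2% → Adjuster 2
Adjuster 2 wins overall and in every claim group — no reversal.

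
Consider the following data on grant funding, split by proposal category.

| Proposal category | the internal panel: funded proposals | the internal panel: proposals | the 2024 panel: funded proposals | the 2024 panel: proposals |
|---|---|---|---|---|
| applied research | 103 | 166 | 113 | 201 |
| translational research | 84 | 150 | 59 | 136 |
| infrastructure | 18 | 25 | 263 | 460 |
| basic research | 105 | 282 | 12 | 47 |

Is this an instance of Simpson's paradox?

Yes

Applied research: the internal panel 103/166 = 62.0%, the 2024 panel 113/201 = 56.2% → the internal panel
Translational research: the internal panel 84/150 = 56.0%, the 2024 panel 59/136 = 43.4% → the internal panel
Infrastructure: the internal panel 18/25 = 72.0%, the 2024 panel 263/460 = 57.2% → the internal panel
Basic research: the internal panel 105/282 = 37.2%, the 2024 panel 12/47 = 25.5% → the internal panel
Overall: the internal panel 310/623 = 49.8%, the 2024 panel 447/844 = 53.0% → the 2024 panel
The internal panel wins each proposal group but the 2024 panel wins overall — the comparison reverses. The internal panel's proposals skew toward basic research, which has a lower base rate.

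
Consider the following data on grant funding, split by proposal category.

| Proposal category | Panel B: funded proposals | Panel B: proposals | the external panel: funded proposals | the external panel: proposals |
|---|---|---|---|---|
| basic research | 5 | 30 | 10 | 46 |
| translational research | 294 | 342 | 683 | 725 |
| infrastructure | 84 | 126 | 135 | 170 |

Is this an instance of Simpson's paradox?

Basic research: Panel B 5/30 = 16.7%, the external panel 10/46 = 21.7% → the external panel
Translational research: Panel B 294/342 = 86.0%, the external panel 683/725 = 94.2% → the external panel
Infrastructure: Panel B 84/126 = 66.7%, the external panel 135/170 = 79.4% → the external panel
Overall: Panel B 383/498 = 76.9%, the external panel 828/941 = 88.0% → the external panel
The external panel wins overall and in every proposal group — no reversal.

No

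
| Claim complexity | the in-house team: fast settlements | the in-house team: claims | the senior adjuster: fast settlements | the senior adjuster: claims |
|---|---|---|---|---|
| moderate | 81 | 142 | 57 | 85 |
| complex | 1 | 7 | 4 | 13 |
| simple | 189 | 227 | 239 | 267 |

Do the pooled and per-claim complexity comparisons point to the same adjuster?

Yes

Moderate: the in-house team 81/142 = 57.0%, the senior adjuster 57/85 = 67.1% → the senior adjuster
Complex: the in-house team 1/7 = 14.3%, the senior adjuster 4/13 = 30.8% → the senior adjuster
Simple: the in-house team 189/227 = 83.3%, the senior adjuster 239/267 = 89.5% → the senior adjuster
Overall: the in-house team 271/376 = 72.1%, the senior adjuster 300/365 = 82.2% → the senior adjuster
The senior adjuster wins overall and in every claim group — no reversal.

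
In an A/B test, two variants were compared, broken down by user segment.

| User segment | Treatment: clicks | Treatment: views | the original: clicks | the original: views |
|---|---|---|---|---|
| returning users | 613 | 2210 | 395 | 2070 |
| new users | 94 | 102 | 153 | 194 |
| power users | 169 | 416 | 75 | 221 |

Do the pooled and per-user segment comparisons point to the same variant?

Yes

Returning users: Treatment 613/2210 = 27.7%, the original 395/2070 = 19.1% → Treatment
New users: Treatment 94/102 = 92.2%, the original 153/194 = 78.9% → Treatment
Power users: Treatment 169/416 = 40.6%, the original 75/221 = 33.9% → Treatment
Overall: Treatment 876/2728 = 32.1%, the original 623/2485 = 25.1% → Treatment
Treatment wins overall and in every user group — no reversal.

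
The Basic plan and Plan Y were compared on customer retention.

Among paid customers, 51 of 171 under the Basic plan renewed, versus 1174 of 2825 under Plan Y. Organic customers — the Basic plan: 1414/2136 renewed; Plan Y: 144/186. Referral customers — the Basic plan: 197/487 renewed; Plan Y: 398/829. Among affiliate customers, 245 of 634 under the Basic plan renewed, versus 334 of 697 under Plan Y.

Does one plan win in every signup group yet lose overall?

Paid: the Basic plan 51/171 = 29.8%, Plan Y 1174/2825 = 41.6% → Plan Y
Organic: the Basic plan 1414/2136 = 66.2%, Plan Y 144/186 = 77.4% → Plan Y
Referral: the Basic plan 197/487 = 40.5%, Plan Y 398/829 = 48.0% → Plan Y
Affiliate: the Basic plan 245/634 = 38.6%, Plan Y 334/697 = 47.9% → Plan Y
Overall: the Basic plan 1907/3428 = 55.6%, Plan Y 2050/4537 = 45.2% → the Basic plan
Plan Y wins each signup group but the Basic plan wins overall — the comparison reverses. Plan Y's customers skew toward paid, which has a lower base rate.

Yes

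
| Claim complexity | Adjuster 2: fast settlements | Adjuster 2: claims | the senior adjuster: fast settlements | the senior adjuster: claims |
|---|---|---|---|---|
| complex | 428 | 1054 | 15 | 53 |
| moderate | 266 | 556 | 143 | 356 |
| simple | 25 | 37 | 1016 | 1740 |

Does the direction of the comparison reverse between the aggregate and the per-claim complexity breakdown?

Complex: Adjuster 2 428/1054 = 40.6%, the senior adjuster 15/53 = 28.3% → Adjuster 2
Moderate: Adjuster 2 266/556 = 47.8%, the senior adjuster 143/356 = 40.2% → Adjuster 2
Simple: Adjuster 2 25/37 = 67.6%, the senior adjuster 1016/1740 = 58.4% → Adjuster 2
Overall: Adjuster 2 719/1647 = 43.7%, the senior adjuster 1174/2149 = 54.6% → the senior adjuster
Adjuster 2 wins each claim group but the senior adjuster wins overall — the comparison reverses. Adjuster 2's claims skew toward complex, which has a lower base rate.

Yes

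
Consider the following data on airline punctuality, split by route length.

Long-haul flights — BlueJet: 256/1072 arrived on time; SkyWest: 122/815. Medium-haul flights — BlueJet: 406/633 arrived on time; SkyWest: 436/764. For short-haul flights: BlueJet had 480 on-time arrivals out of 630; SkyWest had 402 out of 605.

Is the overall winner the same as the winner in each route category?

Long-haul: BlueJet 256/1072 = 23.9%, SkyWest 122/815 = 15.0% → BlueJet
Medium-haul: BlueJet 406/633 = 64.1%, SkyWest 436/764 = 57.1% → BlueJet
Short-haul: BlueJet 480/630 = 76.2%, SkyWest 402/605 = 66.4% → BlueJet
Overall: BlueJet 1142/2335 = 48.9%, SkyWest 960/2184 = 44.0% → BlueJet
BlueJet wins overall and in every route group — no reversal.

Yes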